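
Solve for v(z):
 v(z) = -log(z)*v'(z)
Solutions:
 v(z) = C1*exp(-li(z))


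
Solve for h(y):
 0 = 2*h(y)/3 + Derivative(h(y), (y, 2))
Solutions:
 h(y) = C1*sin(sqrt(6)*y/3) + C2*cos(sqrt(6)*y/3)


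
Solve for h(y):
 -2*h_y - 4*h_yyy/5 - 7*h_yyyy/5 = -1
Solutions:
 h(y) = C1 + C2*exp(y*(-8 + 16/(21*sqrt(101145) + 6679)^(1/3) + (21*sqrt(101145) + 6679)^(1/3))/42)*sin(sqrt(3)*y*(-(21*sqrt(101145) + 6679)^(1/3) + 16/(21*sqrt(101145) + 6679)^(1/3))/42) + C3*exp(y*(-8 + 16/(21*sqrt(101145) + 6679)^(1/3) + (21*sqrt(101145) + 6679)^(1/3))/42)*cos(sqrt(3)*y*(-(21*sqrt(101145) + 6679)^(1/3) + 16/(21*sqrt(101145) + 6679)^(1/3))/42) + C4*exp(-y*(16/(21*sqrt(101145) + 6679)^(1/3) + 4 + (21*sqrt(101145) + 6679)^(1/3))/21) + y/2


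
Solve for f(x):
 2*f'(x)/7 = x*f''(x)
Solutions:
 f(x) = C1 + C2*x^(9/7)


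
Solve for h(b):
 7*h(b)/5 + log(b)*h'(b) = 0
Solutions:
 h(b) = C1*exp(-7*li(b)/5)


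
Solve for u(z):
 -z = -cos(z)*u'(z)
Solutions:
 u(z) = C1 + Integral(z/cos(z), z)


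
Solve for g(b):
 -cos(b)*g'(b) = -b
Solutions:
 g(b) = C1 + Integral(b/cos(b), b)


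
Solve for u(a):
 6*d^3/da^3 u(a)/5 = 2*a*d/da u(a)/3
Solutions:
 u(a) = C1 + Integral(C2*airyai(15^(1/3)*a/3) + C3*airybi(15^(1/3)*a/3), a)


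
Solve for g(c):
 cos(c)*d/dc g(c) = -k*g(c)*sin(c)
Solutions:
 g(c) = C1*exp(k*log(cos(c)))


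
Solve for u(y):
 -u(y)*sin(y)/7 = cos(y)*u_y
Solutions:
 u(y) = C1*cos(y)^(1/7)


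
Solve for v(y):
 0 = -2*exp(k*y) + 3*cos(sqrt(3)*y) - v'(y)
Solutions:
 v(y) = C1 + sqrt(3)*sin(sqrt(3)*y) - 2*exp(k*y)/k


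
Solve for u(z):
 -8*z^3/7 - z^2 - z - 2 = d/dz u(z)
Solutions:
 u(z) = C1 - 2*z^4/7 - z^3/3 - z^2/2 - 2*z


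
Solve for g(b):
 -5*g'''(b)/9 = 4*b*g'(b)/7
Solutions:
 g(b) = C1 + Integral(C2*airyai(-210^(2/3)*b/35) + C3*airybi(-210^(2/3)*b/35), b)


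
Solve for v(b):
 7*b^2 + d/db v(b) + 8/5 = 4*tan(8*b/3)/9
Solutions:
 v(b) = C1 - 7*b^3/3 - 8*b/5 - log(cos(8*b/3))/6


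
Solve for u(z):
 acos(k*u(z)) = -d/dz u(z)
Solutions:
 Integral(1/acos(_y*k), (_y, u(z))) = C1 - z


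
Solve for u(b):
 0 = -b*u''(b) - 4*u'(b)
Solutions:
 u(b) = C1 + C2/b^3


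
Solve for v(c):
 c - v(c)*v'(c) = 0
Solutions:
 v(c) = -sqrt(C1 + c^2)
 v(c) = sqrt(C1 + c^2)


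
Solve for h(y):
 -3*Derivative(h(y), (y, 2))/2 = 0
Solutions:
 h(y) = C1 + C2*y


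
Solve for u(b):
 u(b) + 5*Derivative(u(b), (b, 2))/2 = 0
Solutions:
 u(b) = C1*sin(sqrt(10)*b/5) + C2*cos(sqrt(10)*b/5)


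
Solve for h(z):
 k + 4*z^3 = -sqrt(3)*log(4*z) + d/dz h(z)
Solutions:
 h(z) = C1 + k*z + z^4 + sqrt(3)*z*log(z) - sqrt(3)*z + 2*sqrt(3)*z*log(2)


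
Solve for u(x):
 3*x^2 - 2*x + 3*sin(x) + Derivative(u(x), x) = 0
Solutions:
 u(x) = C1 - x^3 + x^2 + 3*cos(x)


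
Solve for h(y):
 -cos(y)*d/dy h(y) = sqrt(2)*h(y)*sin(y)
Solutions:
 h(y) = C1*cos(y)^(sqrt(2))


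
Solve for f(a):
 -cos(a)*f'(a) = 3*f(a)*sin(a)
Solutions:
 f(a) = C1*cos(a)^3


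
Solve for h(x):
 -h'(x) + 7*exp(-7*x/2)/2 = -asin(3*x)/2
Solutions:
 h(x) = C1 + x*asin(3*x)/2 + sqrt(1 - 9*x^2)/6 - exp(-7*x/2)


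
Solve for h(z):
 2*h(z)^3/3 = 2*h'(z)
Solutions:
 h(z) = -sqrt(6)*sqrt(-1/(C1 + z))/2
 h(z) = sqrt(6)*sqrt(-1/(C1 + z))/2


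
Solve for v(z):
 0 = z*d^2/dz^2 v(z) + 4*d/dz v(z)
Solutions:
 v(z) = C1 + C2/z^3


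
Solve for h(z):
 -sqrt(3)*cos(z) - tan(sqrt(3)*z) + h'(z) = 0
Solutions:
 h(z) = C1 - sqrt(3)*log(cos(sqrt(3)*z))/3 + sqrt(3)*sin(z)


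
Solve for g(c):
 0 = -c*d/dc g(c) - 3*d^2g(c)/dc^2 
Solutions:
 g(c) = C1 + C2*erf(sqrt(6)*c/6)


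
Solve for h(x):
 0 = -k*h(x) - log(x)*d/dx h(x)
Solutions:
 h(x) = C1*exp(-k*li(x))


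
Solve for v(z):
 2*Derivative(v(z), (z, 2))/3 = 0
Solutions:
 v(z) = C1 + C2*z


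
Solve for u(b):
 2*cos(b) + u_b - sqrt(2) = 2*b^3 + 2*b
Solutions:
 u(b) = C1 + b^4/2 + b^2 + sqrt(2)*b - 2*sin(b)


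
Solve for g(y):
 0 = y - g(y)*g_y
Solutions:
 g(y) = -sqrt(C1 + y^2)
 g(y) = sqrt(C1 + y^2)


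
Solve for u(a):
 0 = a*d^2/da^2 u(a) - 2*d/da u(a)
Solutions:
 u(a) = C1 + C2*a^3


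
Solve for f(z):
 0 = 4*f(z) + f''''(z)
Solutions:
 f(z) = (C1*sin(z) + C2*cos(z))*exp(-z) + (C3*sin(z) + C4*cos(z))*exp(z)


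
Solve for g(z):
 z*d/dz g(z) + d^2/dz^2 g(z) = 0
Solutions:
 g(z) = C1 + C2*erf(sqrt(2)*z/2)


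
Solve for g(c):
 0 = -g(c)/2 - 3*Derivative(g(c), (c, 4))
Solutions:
 g(c) = (C1*sin(2^(1/4)*3^(3/4)*c/6) + C2*cos(2^(1/4)*3^(3/4)*c/6))*exp(-2^(1/4)*3^(3/4)*c/6) + (C3*sin(2^(1/4)*3^(3/4)*c/6) + C4*cos(2^(1/4)*3^(3/4)*c/6))*exp(2^(1/4)*3^(3/4)*c/6)


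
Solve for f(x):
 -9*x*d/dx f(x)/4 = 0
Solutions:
 f(x) = C1


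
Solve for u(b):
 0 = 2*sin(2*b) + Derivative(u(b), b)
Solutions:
 u(b) = C1 + cos(2*b)


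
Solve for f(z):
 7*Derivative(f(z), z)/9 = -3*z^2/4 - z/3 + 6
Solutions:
 f(z) = C1 - 9*z^3/28 - 3*z^2/14 + 54*z/7


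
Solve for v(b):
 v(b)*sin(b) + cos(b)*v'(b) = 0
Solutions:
 v(b) = C1*cos(b)


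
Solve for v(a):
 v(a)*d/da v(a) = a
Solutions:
 v(a) = -sqrt(C1 + a^2)
 v(a) = sqrt(C1 + a^2)


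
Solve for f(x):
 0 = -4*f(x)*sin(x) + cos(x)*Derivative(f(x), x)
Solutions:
 f(x) = C1/cos(x)^4


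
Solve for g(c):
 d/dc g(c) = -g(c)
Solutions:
 g(c) = C1*exp(-c)


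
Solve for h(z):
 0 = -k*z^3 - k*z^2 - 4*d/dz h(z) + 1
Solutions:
 h(z) = C1 - k*z^4/16 - k*z^3/12 + z/4


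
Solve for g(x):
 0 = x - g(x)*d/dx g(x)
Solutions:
 g(x) = -sqrt(C1 + x^2)
 g(x) = sqrt(C1 + x^2)


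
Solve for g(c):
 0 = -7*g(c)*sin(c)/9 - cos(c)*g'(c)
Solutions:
 g(c) = C1*cos(c)^(7/9)


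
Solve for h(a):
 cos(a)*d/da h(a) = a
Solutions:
 h(a) = C1 + Integral(a/cos(a), a)


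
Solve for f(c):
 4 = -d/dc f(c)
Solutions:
 f(c) = C1 - 4*c


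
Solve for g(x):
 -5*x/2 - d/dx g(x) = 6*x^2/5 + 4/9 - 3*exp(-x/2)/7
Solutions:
 g(x) = C1 - 2*x^3/5 - 5*x^2/4 - 4*x/9 - 6*exp(-x/2)/7


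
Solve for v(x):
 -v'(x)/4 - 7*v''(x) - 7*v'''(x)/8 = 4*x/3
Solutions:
 v(x) = C1 + C2*exp(x*(-4 + sqrt(770)/7)) + C3*exp(-x*(sqrt(770)/7 + 4)) - 8*x^2/3 + 448*x/3


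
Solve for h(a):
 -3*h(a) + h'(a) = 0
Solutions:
 h(a) = C1*exp(3*a)


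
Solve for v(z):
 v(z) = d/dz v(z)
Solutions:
 v(z) = C1*exp(z)


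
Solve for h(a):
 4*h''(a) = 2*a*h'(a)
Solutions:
 h(a) = C1 + C2*erfi(a/2)


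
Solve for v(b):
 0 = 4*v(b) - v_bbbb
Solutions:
 v(b) = C1*exp(-sqrt(2)*b) + C2*exp(sqrt(2)*b) + C3*sin(sqrt(2)*b) + C4*cos(sqrt(2)*b)


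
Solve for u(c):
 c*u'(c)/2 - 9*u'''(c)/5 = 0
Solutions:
 u(c) = C1 + Integral(C2*airyai(60^(1/3)*c/6) + C3*airybi(60^(1/3)*c/6), c)


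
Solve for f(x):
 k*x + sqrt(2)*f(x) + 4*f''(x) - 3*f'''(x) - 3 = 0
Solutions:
 f(x) = C1*exp(x*(-2^(2/3)*(128 + 243*sqrt(2) + sqrt(-16384 + (128 + 243*sqrt(2))^2))^(1/3) - 32*2^(1/3)/(128 + 243*sqrt(2) + sqrt(-16384 + (128 + 243*sqrt(2))^2))^(1/3) + 16)/36)*sin(2^(1/3)*sqrt(3)*x*(-2^(1/3)*(128 + 243*sqrt(2) + sqrt(-16384 + (128 + 243*sqrt(2))^2))^(1/3) + 32/(128 + 243*sqrt(2) + sqrt(-16384 + (128 + 243*sqrt(2))^2))^(1/3))/36) + C2*exp(x*(-2^(2/3)*(128 + 243*sqrt(2) + sqrt(-16384 + (128 + 243*sqrt(2))^2))^(1/3) - 32*2^(1/3)/(128 + 243*sqrt(2) + sqrt(-16384 + (128 + 243*sqrt(2))^2))^(1/3) + 16)/36)*cos(2^(1/3)*sqrt(3)*x*(-2^(1/3)*(128 + 243*sqrt(2) + sqrt(-16384 + (128 + 243*sqrt(2))^2))^(1/3) + 32/(128 + 243*sqrt(2) + sqrt(-16384 + (128 + 243*sqrt(2))^2))^(1/3))/36) + C3*exp(x*(32*2^(1/3)/(128 + 243*sqrt(2) + sqrt(-16384 + (128 + 243*sqrt(2))^2))^(1/3) + 8 + 2^(2/3)*(128 + 243*sqrt(2) + sqrt(-16384 + (128 + 243*sqrt(2))^2))^(1/3))/18) - sqrt(2)*k*x/2 + 3*sqrt(2)/2


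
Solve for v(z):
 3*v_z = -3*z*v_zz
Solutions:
 v(z) = C1 + C2*log(z)


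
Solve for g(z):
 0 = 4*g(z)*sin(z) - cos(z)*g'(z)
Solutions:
 g(z) = C1/cos(z)^4


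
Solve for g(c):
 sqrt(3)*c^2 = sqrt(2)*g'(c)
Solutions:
 g(c) = C1 + sqrt(6)*c^3/6


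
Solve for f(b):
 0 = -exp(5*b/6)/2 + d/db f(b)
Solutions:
 f(b) = C1 + 3*exp(5*b/6)/5


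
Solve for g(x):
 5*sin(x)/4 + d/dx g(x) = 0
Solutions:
 g(x) = C1 + 5*cos(x)/4


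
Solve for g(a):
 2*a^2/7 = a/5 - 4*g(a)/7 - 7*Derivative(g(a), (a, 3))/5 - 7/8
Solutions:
 g(a) = C3*exp(-140^(1/3)*a/7) - a^2/2 + 7*a/20 + (C1*sin(140^(1/3)*sqrt(3)*a/14) + C2*cos(140^(1/3)*sqrt(3)*a/14))*exp(140^(1/3)*a/14) - 49/32


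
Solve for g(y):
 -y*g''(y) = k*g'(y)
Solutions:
 g(y) = C1 + y^(1 - re(k))*(C2*sin(log(y)*Abs(im(k))) + C3*cos(log(y)*im(k)))


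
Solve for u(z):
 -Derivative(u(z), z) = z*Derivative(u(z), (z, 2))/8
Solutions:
 u(z) = C1 + C2/z^7


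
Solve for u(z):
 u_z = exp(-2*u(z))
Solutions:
 u(z) = log(-sqrt(C1 + 2*z))
 u(z) = log(C1 + 2*z)/2


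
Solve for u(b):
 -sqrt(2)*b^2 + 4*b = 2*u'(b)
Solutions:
 u(b) = C1 - sqrt(2)*b^3/6 + b^2


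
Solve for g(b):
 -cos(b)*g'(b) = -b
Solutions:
 g(b) = C1 + Integral(b/cos(b), b)


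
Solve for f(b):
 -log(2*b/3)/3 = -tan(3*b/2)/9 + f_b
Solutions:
 f(b) = C1 - b*log(b)/3 - b*log(2)/3 + b/3 + b*log(3)/3 - 2*log(cos(3*b/2))/27


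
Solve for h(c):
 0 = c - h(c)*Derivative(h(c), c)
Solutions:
 h(c) = -sqrt(C1 + c^2)
 h(c) = sqrt(C1 + c^2)


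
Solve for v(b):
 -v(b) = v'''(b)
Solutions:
 v(b) = C3*exp(-b) + (C1*sin(sqrt(3)*b/2) + C2*cos(sqrt(3)*b/2))*exp(b/2)


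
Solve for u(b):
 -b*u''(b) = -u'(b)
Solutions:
 u(b) = C1 + C2*b^2


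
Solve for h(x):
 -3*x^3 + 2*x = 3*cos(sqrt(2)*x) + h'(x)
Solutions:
 h(x) = C1 - 3*x^4/4 + x^2 - 3*sqrt(2)*sin(sqrt(2)*x)/2


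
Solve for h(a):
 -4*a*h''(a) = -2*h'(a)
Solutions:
 h(a) = C1 + C2*a^(3/2)


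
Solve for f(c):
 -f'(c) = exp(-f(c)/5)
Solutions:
 f(c) = 5*log(C1 - c/5)


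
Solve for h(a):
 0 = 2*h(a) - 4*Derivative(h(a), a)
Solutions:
 h(a) = C1*exp(a/2)


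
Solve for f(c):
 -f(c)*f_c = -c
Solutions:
 f(c) = -sqrt(C1 + c^2)
 f(c) = sqrt(C1 + c^2)


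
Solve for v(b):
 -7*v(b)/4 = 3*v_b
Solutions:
 v(b) = C1*exp(-7*b/12)


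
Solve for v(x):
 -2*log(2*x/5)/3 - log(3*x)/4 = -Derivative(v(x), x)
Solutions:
 v(x) = C1 + 11*x*log(x)/12 - 2*x*log(5)/3 - 11*x/12 + x*log(3)/4 + 2*x*log(2)/3


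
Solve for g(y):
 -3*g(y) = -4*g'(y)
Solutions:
 g(y) = C1*exp(3*y/4)


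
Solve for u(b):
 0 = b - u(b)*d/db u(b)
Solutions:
 u(b) = -sqrt(C1 + b^2)
 u(b) = sqrt(C1 + b^2)


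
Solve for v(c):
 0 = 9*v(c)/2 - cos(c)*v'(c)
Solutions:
 v(c) = C1*(sin(c) + 1)^(1/4)*(sin(c)^2 + 2*sin(c) + 1)/((sin(c) - 1)^(1/4)*(sin(c)^2 - 2*sin(c) + 1))


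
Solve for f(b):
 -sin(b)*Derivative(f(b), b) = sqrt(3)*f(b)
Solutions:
 f(b) = C1*(cos(b) + 1)^(sqrt(3)/2)/(cos(b) - 1)^(sqrt(3)/2)


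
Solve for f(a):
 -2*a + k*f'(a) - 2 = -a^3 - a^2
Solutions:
 f(a) = C1 - a^4/(4*k) - a^3/(3*k) + a^2/k + 2*a/k


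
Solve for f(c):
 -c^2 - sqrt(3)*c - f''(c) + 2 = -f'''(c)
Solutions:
 f(c) = C1 + C2*c + C3*exp(c) - c^4/12 + c^3*(-2 - sqrt(3))/6 - sqrt(3)*c^2/2


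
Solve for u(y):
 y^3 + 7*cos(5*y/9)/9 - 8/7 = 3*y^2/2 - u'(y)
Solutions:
 u(y) = C1 - y^4/4 + y^3/2 + 8*y/7 - 7*sin(5*y/9)/5


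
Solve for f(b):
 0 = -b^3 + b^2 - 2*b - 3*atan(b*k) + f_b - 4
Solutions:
 f(b) = C1 + b^4/4 - b^3/3 + b^2 + 4*b + 3*Piecewise((b*atan(b*k) - log(b^2*k^2 + 1)/(2*k), Ne(k, 0)), (0, True))


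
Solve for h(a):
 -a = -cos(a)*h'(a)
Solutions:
 h(a) = C1 + Integral(a/cos(a), a)


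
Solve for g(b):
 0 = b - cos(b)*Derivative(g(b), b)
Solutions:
 g(b) = C1 + Integral(b/cos(b), b)


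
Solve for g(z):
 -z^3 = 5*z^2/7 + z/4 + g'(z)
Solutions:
 g(z) = C1 - z^4/4 - 5*z^3/21 - z^2/8


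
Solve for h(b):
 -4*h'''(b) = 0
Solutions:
 h(b) = C1 + C2*b + C3*b^2


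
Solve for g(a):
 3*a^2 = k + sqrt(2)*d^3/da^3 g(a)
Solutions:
 g(a) = C1 + C2*a + C3*a^2 + sqrt(2)*a^5/40 - sqrt(2)*a^3*k/12


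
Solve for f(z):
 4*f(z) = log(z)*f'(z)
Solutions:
 f(z) = C1*exp(4*li(z))


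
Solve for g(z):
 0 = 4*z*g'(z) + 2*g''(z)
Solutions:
 g(z) = C1 + C2*erf(z)


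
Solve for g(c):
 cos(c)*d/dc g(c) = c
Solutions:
 g(c) = C1 + Integral(c/cos(c), c)


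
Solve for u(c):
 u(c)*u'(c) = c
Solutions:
 u(c) = -sqrt(C1 + c^2)
 u(c) = sqrt(C1 + c^2)


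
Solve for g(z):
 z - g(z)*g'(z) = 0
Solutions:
 g(z) = -sqrt(C1 + z^2)
 g(z) = sqrt(C1 + z^2)


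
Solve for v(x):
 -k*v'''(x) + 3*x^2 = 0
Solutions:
 v(x) = C1 + C2*x + C3*x^2 + x^5/(20*k)


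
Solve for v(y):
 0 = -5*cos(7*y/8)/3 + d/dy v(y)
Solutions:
 v(y) = C1 + 40*sin(7*y/8)/21


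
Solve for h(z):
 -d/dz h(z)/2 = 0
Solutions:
 h(z) = C1


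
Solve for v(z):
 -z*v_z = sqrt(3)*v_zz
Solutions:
 v(z) = C1 + C2*erf(sqrt(2)*3^(3/4)*z/6)


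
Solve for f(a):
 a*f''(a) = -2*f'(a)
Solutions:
 f(a) = C1 + C2/a


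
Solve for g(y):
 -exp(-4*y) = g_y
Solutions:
 g(y) = C1 + exp(-4*y)/4


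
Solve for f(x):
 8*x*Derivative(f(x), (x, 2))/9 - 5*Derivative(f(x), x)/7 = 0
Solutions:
 f(x) = C1 + C2*x^(101/56)


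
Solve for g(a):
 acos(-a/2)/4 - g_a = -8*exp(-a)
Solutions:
 g(a) = C1 + a*acos(-a/2)/4 + sqrt(4 - a^2)/4 - 8*exp(-a)


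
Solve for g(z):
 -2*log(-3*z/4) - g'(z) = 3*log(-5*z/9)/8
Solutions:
 g(z) = C1 - 19*z*log(-z)/8 + z*(-log(45) + 3*log(3)/4 + 5*log(5)/8 + 19/8 + 4*log(2))


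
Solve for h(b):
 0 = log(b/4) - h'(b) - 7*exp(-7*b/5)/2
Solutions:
 h(b) = C1 + b*log(b) + b*(-2*log(2) - 1) + 5*exp(-7*b/5)/2


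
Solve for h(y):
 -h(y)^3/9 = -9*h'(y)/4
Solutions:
 h(y) = -9*sqrt(2)*sqrt(-1/(C1 + 4*y))/2
 h(y) = 9*sqrt(2)*sqrt(-1/(C1 + 4*y))/2


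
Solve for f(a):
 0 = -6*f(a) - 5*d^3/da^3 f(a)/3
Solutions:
 f(a) = C3*exp(a*(-18^(1/3)*5^(2/3) + 3*15^(2/3)*2^(1/3))/20)*sin(3*2^(1/3)*3^(1/6)*5^(2/3)*a/10) + C4*exp(a*(-18^(1/3)*5^(2/3) + 3*15^(2/3)*2^(1/3))/20)*cos(3*2^(1/3)*3^(1/6)*5^(2/3)*a/10) + C5*exp(-a*(18^(1/3)*5^(2/3) + 3*15^(2/3)*2^(1/3))/20) + (C1*sin(3*2^(1/3)*3^(1/6)*5^(2/3)*a/10) + C2*cos(3*2^(1/3)*3^(1/6)*5^(2/3)*a/10))*exp(18^(1/3)*5^(2/3)*a/10)


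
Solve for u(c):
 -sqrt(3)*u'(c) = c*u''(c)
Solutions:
 u(c) = C1 + C2*c^(1 - sqrt(3))


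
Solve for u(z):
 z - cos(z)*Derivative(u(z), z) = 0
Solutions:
 u(z) = C1 + Integral(z/cos(z), z)


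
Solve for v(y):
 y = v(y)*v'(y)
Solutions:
 v(y) = -sqrt(C1 + y^2)
 v(y) = sqrt(C1 + y^2)


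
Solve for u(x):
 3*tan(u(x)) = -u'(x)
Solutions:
 u(x) = pi - asin(C1*exp(-3*x))
 u(x) = asin(C1*exp(-3*x))


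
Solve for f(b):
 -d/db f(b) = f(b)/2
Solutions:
 f(b) = C1*exp(-b/2)


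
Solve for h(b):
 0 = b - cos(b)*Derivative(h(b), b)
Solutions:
 h(b) = C1 + Integral(b/cos(b), b)


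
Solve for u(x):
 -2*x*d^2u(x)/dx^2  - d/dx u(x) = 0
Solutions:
 u(x) = C1 + C2*sqrt(x)


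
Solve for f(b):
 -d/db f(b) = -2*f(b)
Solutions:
 f(b) = C1*exp(2*b)


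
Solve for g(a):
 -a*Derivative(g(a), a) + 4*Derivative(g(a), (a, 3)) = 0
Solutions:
 g(a) = C1 + Integral(C2*airyai(2^(1/3)*a/2) + C3*airybi(2^(1/3)*a/2), a)


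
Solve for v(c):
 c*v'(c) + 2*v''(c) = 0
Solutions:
 v(c) = C1 + C2*erf(c/2)


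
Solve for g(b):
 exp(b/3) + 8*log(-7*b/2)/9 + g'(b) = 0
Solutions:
 g(b) = C1 - 8*b*log(-b)/9 + 8*b*(-log(7) + log(2) + 1)/9 - 3*exp(b/3)


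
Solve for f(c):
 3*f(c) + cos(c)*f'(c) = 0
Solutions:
 f(c) = C1*(sin(c) - 1)^(3/2)/(sin(c) + 1)^(3/2)


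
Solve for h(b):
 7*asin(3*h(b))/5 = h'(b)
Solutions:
 Integral(1/asin(3*_y), (_y, h(b))) = C1 + 7*b/5


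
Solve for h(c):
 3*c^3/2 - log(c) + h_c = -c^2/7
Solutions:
 h(c) = C1 - 3*c^4/8 - c^3/21 + c*log(c) - c


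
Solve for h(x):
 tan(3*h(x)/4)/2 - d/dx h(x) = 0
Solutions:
 h(x) = -4*asin(C1*exp(3*x/8))/3 + 4*pi/3
 h(x) = 4*asin(C1*exp(3*x/8))/3


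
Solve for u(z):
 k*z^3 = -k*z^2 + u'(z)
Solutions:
 u(z) = C1 + k*z^4/4 + k*z^3/3


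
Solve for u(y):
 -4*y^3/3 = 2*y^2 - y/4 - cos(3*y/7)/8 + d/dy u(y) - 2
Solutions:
 u(y) = C1 - y^4/3 - 2*y^3/3 + y^2/8 + 2*y + 7*sin(3*y/7)/24


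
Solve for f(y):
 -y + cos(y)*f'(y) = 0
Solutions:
 f(y) = C1 + Integral(y/cos(y), y)


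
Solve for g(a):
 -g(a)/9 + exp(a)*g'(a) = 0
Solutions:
 g(a) = C1*exp(-exp(-a)/9)


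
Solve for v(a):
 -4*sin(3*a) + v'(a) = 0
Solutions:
 v(a) = C1 - 4*cos(3*a)/3


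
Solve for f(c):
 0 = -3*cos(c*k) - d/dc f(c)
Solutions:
 f(c) = C1 - 3*sin(c*k)/k


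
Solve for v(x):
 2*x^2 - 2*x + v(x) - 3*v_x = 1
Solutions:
 v(x) = C1*exp(x/3) - 2*x^2 - 10*x - 29


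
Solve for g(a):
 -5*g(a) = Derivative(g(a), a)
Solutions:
 g(a) = C1*exp(-5*a)


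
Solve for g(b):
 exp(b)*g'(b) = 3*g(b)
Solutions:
 g(b) = C1*exp(-3*exp(-b))


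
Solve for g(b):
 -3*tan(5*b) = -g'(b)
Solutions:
 g(b) = C1 - 3*log(cos(5*b))/5


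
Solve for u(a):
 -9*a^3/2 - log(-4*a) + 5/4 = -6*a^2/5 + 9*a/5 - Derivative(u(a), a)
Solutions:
 u(a) = C1 + 9*a^4/8 - 2*a^3/5 + 9*a^2/10 + a*log(-a) + a*(-9/4 + 2*log(2))


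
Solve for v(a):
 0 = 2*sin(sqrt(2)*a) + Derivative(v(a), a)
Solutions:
 v(a) = C1 + sqrt(2)*cos(sqrt(2)*a)


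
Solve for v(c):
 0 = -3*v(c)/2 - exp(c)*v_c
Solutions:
 v(c) = C1*exp(3*exp(-c)/2)


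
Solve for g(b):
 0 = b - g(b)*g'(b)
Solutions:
 g(b) = -sqrt(C1 + b^2)
 g(b) = sqrt(C1 + b^2)


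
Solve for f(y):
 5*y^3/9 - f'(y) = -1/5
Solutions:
 f(y) = C1 + 5*y^4/36 + y/5


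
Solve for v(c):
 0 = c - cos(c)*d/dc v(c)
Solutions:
 v(c) = C1 + Integral(c/cos(c), c)


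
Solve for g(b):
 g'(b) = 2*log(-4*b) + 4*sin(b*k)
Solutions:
 g(b) = C1 + 2*b*log(-b) - 2*b + 4*b*log(2) + 4*Piecewise((-cos(b*k)/k, Ne(k, 0)), (0, True))


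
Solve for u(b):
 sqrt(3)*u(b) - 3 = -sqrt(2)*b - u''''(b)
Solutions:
 u(b) = -sqrt(6)*b/3 + (C1*sin(sqrt(2)*3^(1/8)*b/2) + C2*cos(sqrt(2)*3^(1/8)*b/2))*exp(-sqrt(2)*3^(1/8)*b/2) + (C3*sin(sqrt(2)*3^(1/8)*b/2) + C4*cos(sqrt(2)*3^(1/8)*b/2))*exp(sqrt(2)*3^(1/8)*b/2) + sqrt(3)


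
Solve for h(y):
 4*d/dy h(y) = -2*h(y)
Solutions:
 h(y) = C1*exp(-y/2)


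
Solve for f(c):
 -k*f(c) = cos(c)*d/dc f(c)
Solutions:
 f(c) = C1*exp(k*(log(sin(c) - 1) - log(sin(c) + 1))/2)


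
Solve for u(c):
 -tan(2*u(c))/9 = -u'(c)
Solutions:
 u(c) = -asin(C1*exp(2*c/9))/2 + pi/2
 u(c) = asin(C1*exp(2*c/9))/2


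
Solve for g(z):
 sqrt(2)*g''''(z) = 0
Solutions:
 g(z) = C1 + C2*z + C3*z^2 + C4*z^3


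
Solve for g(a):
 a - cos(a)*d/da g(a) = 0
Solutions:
 g(a) = C1 + Integral(a/cos(a), a)


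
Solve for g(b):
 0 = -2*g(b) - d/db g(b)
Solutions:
 g(b) = C1*exp(-2*b)


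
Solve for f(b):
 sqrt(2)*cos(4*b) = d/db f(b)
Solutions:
 f(b) = C1 + sqrt(2)*sin(4*b)/4


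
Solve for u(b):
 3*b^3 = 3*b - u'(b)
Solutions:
 u(b) = C1 - 3*b^4/4 + 3*b^2/2


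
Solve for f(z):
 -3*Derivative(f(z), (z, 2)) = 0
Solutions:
 f(z) = C1 + C2*z


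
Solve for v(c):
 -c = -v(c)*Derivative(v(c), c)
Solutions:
 v(c) = -sqrt(C1 + c^2)
 v(c) = sqrt(C1 + c^2)


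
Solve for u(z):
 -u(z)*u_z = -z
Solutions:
 u(z) = -sqrt(C1 + z^2)
 u(z) = sqrt(C1 + z^2)


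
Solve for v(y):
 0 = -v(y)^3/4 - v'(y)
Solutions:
 v(y) = -sqrt(2)*sqrt(-1/(C1 - y))
 v(y) = sqrt(2)*sqrt(-1/(C1 - y))


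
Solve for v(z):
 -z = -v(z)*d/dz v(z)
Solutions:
 v(z) = -sqrt(C1 + z^2)
 v(z) = sqrt(C1 + z^2)


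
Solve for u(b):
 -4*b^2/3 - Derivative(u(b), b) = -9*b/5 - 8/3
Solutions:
 u(b) = C1 - 4*b^3/9 + 9*b^2/10 + 8*b/3


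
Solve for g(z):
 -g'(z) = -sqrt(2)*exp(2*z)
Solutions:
 g(z) = C1 + sqrt(2)*exp(2*z)/2


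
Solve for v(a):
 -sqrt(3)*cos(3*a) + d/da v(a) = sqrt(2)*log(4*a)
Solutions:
 v(a) = C1 + sqrt(2)*a*(log(a) - 1) + 2*sqrt(2)*a*log(2) + sqrt(3)*sin(3*a)/3


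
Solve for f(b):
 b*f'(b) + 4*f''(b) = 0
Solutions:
 f(b) = C1 + C2*erf(sqrt(2)*b/4)


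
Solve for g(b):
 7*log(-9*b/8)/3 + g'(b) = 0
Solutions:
 g(b) = C1 - 7*b*log(-b)/3 + b*(-14*log(3)/3 + 7/3 + 7*log(2))


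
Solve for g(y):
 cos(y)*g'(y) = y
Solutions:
 g(y) = C1 + Integral(y/cos(y), y)


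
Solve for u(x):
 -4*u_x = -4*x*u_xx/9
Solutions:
 u(x) = C1 + C2*x^10


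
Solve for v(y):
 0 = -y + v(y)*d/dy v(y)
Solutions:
 v(y) = -sqrt(C1 + y^2)
 v(y) = sqrt(C1 + y^2)


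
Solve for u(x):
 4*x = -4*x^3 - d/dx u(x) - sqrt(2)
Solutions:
 u(x) = C1 - x^4 - 2*x^2 - sqrt(2)*x


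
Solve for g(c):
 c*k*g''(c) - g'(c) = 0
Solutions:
 g(c) = C1 + c^(((re(k) + 1)*re(k) + im(k)^2)/(re(k)^2 + im(k)^2))*(C2*sin(log(c)*Abs(im(k))/(re(k)^2 + im(k)^2)) + C3*cos(log(c)*im(k)/(re(k)^2 + im(k)^2)))


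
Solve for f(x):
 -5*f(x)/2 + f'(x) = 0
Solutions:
 f(x) = C1*exp(5*x/2)


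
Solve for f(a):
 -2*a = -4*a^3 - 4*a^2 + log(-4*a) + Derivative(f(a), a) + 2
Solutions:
 f(a) = C1 + a^4 + 4*a^3/3 - a^2 - a*log(-a) + a*(-2*log(2) - 1)


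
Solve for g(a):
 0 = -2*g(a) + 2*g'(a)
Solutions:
 g(a) = C1*exp(a)


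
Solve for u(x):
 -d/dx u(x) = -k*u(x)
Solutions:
 u(x) = C1*exp(k*x)


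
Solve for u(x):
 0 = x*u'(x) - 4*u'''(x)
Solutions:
 u(x) = C1 + Integral(C2*airyai(2^(1/3)*x/2) + C3*airybi(2^(1/3)*x/2), x)


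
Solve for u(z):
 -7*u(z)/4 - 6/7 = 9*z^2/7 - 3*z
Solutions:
 u(z) = -36*z^2/49 + 12*z/7 - 24/49


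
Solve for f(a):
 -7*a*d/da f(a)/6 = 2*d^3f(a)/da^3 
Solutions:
 f(a) = C1 + Integral(C2*airyai(-126^(1/3)*a/6) + C3*airybi(-126^(1/3)*a/6), a)


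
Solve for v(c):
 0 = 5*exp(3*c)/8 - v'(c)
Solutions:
 v(c) = C1 + 5*exp(3*c)/24


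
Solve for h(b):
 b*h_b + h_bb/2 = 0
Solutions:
 h(b) = C1 + C2*erf(b)


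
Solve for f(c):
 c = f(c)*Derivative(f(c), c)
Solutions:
 f(c) = -sqrt(C1 + c^2)
 f(c) = sqrt(C1 + c^2)


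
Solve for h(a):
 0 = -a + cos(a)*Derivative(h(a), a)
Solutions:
 h(a) = C1 + Integral(a/cos(a), a)


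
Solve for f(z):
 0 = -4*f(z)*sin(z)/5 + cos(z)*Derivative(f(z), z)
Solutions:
 f(z) = C1/cos(z)^(4/5)


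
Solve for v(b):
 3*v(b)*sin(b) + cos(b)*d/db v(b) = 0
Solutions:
 v(b) = C1*cos(b)^3


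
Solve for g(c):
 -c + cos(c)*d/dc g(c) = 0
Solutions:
 g(c) = C1 + Integral(c/cos(c), c)


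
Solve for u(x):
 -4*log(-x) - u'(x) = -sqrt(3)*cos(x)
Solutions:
 u(x) = C1 - 4*x*log(-x) + 4*x + sqrt(3)*sin(x)


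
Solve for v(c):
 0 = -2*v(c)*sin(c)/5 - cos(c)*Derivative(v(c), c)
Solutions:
 v(c) = C1*cos(c)^(2/5)


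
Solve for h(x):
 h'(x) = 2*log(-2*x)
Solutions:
 h(x) = C1 + 2*x*log(-x) + 2*x*(-1 + log(2))


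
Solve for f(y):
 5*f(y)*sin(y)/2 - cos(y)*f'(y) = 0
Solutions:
 f(y) = C1/cos(y)^(5/2)


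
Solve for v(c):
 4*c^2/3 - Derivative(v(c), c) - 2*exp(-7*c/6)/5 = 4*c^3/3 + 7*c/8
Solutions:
 v(c) = C1 - c^4/3 + 4*c^3/9 - 7*c^2/16 + 12*exp(-7*c/6)/35


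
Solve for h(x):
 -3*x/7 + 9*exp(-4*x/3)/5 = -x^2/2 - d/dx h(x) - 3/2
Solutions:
 h(x) = C1 - x^3/6 + 3*x^2/14 - 3*x/2 + 27*exp(-4*x/3)/20


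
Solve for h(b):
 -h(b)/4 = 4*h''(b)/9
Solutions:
 h(b) = C1*sin(3*b/4) + C2*cos(3*b/4)


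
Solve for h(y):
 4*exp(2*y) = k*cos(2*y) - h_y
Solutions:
 h(y) = C1 + k*sin(2*y)/2 - 2*exp(2*y)


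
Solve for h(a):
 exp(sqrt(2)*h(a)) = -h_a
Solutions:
 h(a) = sqrt(2)*(2*log(1/(C1 + a)) - log(2))/4


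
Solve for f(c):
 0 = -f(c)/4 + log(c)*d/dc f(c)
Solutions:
 f(c) = C1*exp(li(c)/4)


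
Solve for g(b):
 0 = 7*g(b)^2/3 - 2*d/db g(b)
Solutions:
 g(b) = -6/(C1 + 7*b)


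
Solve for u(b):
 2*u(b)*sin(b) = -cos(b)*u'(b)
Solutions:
 u(b) = C1*cos(b)^2


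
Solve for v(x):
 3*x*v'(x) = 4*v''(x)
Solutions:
 v(x) = C1 + C2*erfi(sqrt(6)*x/4)


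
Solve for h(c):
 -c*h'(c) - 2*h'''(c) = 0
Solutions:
 h(c) = C1 + Integral(C2*airyai(-2^(2/3)*c/2) + C3*airybi(-2^(2/3)*c/2), c)


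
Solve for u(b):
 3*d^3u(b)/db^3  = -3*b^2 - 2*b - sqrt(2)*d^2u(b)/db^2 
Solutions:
 u(b) = C1 + C2*b + C3*exp(-sqrt(2)*b/3) - sqrt(2)*b^4/8 + b^3*(9 - sqrt(2))/6 + 3*b^2*(2 - 9*sqrt(2))/4


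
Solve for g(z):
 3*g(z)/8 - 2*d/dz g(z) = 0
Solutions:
 g(z) = C1*exp(3*z/16)


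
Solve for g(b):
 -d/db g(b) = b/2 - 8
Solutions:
 g(b) = C1 - b^2/4 + 8*b


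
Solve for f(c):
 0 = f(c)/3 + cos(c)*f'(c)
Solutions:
 f(c) = C1*(sin(c) - 1)^(1/6)/(sin(c) + 1)^(1/6)


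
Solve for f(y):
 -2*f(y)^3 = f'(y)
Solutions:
 f(y) = -sqrt(2)*sqrt(-1/(C1 - 2*y))/2
 f(y) = sqrt(2)*sqrt(-1/(C1 - 2*y))/2


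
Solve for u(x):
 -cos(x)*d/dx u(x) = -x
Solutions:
 u(x) = C1 + Integral(x/cos(x), x)


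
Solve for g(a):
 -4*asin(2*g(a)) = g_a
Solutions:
 Integral(1/asin(2*_y), (_y, g(a))) = C1 - 4*a


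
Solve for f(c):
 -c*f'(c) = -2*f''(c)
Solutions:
 f(c) = C1 + C2*erfi(c/2)


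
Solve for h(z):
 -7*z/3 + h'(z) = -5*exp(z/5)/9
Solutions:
 h(z) = C1 + 7*z^2/6 - 25*exp(z/5)/9


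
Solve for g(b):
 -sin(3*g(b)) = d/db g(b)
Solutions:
 g(b) = -acos((-C1 - exp(6*b))/(C1 - exp(6*b)))/3 + 2*pi/3
 g(b) = acos((-C1 - exp(6*b))/(C1 - exp(6*b)))/3


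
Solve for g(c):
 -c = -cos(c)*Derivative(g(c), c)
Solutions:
 g(c) = C1 + Integral(c/cos(c), c)


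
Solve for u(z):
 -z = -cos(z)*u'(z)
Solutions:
 u(z) = C1 + Integral(z/cos(z), z)


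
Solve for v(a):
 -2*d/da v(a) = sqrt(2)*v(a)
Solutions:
 v(a) = C1*exp(-sqrt(2)*a/2)


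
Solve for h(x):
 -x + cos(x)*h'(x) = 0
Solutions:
 h(x) = C1 + Integral(x/cos(x), x)


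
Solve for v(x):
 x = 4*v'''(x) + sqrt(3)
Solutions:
 v(x) = C1 + C2*x + C3*x^2 + x^4/96 - sqrt(3)*x^3/24


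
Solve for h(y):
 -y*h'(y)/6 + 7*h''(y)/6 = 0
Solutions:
 h(y) = C1 + C2*erfi(sqrt(14)*y/14)


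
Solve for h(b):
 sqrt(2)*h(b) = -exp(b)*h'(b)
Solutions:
 h(b) = C1*exp(sqrt(2)*exp(-b))


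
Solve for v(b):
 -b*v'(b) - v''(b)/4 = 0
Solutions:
 v(b) = C1 + C2*erf(sqrt(2)*b)


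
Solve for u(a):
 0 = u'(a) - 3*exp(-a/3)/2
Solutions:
 u(a) = C1 - 9*exp(-a/3)/2


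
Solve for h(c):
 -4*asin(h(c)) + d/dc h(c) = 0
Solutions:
 Integral(1/asin(_y), (_y, h(c))) = C1 + 4*c


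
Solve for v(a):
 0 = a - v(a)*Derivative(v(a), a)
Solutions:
 v(a) = -sqrt(C1 + a^2)
 v(a) = sqrt(C1 + a^2)


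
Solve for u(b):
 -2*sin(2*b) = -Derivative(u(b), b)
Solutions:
 u(b) = C1 - cos(2*b)


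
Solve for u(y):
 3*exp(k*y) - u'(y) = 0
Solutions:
 u(y) = C1 + 3*exp(k*y)/k


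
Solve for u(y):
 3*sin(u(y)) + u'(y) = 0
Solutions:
 u(y) = -acos((-C1 - exp(6*y))/(C1 - exp(6*y))) + 2*pi
 u(y) = acos((-C1 - exp(6*y))/(C1 - exp(6*y)))


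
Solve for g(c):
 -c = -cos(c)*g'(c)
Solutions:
 g(c) = C1 + Integral(c/cos(c), c)


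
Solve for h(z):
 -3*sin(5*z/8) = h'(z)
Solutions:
 h(z) = C1 + 24*cos(5*z/8)/5


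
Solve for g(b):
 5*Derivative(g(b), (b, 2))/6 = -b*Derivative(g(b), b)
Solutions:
 g(b) = C1 + C2*erf(sqrt(15)*b/5)


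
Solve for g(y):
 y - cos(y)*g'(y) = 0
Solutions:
 g(y) = C1 + Integral(y/cos(y), y)


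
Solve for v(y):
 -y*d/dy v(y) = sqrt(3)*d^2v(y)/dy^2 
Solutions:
 v(y) = C1 + C2*erf(sqrt(2)*3^(3/4)*y/6)


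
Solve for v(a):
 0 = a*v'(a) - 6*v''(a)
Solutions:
 v(a) = C1 + C2*erfi(sqrt(3)*a/6)


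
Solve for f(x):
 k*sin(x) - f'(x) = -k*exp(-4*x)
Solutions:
 f(x) = C1 - k*cos(x) - k*exp(-4*x)/4


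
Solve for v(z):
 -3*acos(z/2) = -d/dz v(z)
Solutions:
 v(z) = C1 + 3*z*acos(z/2) - 3*sqrt(4 - z^2)


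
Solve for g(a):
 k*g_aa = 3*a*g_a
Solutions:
 g(a) = C1 + C2*erf(sqrt(6)*a*sqrt(-1/k)/2)/sqrt(-1/k)


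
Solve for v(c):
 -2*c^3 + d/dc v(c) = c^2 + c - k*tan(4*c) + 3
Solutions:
 v(c) = C1 + c^4/2 + c^3/3 + c^2/2 + 3*c + k*log(cos(4*c))/4


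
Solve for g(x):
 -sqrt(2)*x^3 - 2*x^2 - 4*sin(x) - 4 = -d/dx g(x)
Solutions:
 g(x) = C1 + sqrt(2)*x^4/4 + 2*x^3/3 + 4*x - 4*cos(x)


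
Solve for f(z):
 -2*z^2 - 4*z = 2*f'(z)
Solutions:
 f(z) = C1 - z^3/3 - z^2


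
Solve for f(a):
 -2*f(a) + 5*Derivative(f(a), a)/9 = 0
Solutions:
 f(a) = C1*exp(18*a/5)


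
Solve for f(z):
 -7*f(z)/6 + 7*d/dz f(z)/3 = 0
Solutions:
 f(z) = C1*exp(z/2)


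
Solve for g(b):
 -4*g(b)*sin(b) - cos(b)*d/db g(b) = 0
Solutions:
 g(b) = C1*cos(b)^4


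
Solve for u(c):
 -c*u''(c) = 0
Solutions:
 u(c) = C1 + C2*c


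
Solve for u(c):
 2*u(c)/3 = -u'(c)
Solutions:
 u(c) = C1*exp(-2*c/3)


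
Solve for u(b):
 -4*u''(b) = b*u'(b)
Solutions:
 u(b) = C1 + C2*erf(sqrt(2)*b/4)


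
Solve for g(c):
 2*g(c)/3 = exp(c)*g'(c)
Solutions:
 g(c) = C1*exp(-2*exp(-c)/3)


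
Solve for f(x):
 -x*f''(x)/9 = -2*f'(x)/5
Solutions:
 f(x) = C1 + C2*x^(23/5)


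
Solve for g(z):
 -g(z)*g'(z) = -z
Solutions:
 g(z) = -sqrt(C1 + z^2)
 g(z) = sqrt(C1 + z^2)


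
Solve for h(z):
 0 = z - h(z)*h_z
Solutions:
 h(z) = -sqrt(C1 + z^2)
 h(z) = sqrt(C1 + z^2)


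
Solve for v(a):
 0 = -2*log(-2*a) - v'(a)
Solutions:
 v(a) = C1 - 2*a*log(-a) + 2*a*(1 - log(2))


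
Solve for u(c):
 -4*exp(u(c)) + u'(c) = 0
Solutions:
 u(c) = log(-1/(C1 + 4*c))


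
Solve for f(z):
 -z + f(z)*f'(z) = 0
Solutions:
 f(z) = -sqrt(C1 + z^2)
 f(z) = sqrt(C1 + z^2)


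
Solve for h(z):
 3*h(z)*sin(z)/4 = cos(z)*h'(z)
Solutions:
 h(z) = C1/cos(z)^(3/4)


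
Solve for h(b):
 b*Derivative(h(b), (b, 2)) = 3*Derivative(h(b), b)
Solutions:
 h(b) = C1 + C2*b^4


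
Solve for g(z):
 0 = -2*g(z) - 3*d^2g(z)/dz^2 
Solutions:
 g(z) = C1*sin(sqrt(6)*z/3) + C2*cos(sqrt(6)*z/3)


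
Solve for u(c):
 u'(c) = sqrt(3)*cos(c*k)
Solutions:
 u(c) = C1 + sqrt(3)*sin(c*k)/k


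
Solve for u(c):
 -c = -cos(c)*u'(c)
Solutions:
 u(c) = C1 + Integral(c/cos(c), c)


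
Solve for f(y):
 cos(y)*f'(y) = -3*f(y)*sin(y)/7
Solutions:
 f(y) = C1*cos(y)^(3/7)


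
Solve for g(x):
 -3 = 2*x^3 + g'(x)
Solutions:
 g(x) = C1 - x^4/2 - 3*x


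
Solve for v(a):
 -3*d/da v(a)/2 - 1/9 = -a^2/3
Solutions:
 v(a) = C1 + 2*a^3/27 - 2*a/27


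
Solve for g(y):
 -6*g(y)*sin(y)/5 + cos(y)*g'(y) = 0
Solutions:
 g(y) = C1/cos(y)^(6/5)


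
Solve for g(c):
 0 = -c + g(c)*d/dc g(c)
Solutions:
 g(c) = -sqrt(C1 + c^2)
 g(c) = sqrt(C1 + c^2)


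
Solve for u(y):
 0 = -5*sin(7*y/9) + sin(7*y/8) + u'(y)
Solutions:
 u(y) = C1 - 45*cos(7*y/9)/7 + 8*cos(7*y/8)/7


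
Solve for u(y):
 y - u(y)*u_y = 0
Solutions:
 u(y) = -sqrt(C1 + y^2)
 u(y) = sqrt(C1 + y^2)


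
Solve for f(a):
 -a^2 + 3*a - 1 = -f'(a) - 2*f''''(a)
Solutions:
 f(a) = C1 + C4*exp(-2^(2/3)*a/2) + a^3/3 - 3*a^2/2 + a + (C2*sin(2^(2/3)*sqrt(3)*a/4) + C3*cos(2^(2/3)*sqrt(3)*a/4))*exp(2^(2/3)*a/4)


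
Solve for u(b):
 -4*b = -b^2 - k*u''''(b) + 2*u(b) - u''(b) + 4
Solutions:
 u(b) = C1*exp(-sqrt(2)*b*sqrt((-sqrt(8*k + 1) - 1)/k)/2) + C2*exp(sqrt(2)*b*sqrt((-sqrt(8*k + 1) - 1)/k)/2) + C3*exp(-sqrt(2)*b*sqrt((sqrt(8*k + 1) - 1)/k)/2) + C4*exp(sqrt(2)*b*sqrt((sqrt(8*k + 1) - 1)/k)/2) + b^2/2 - 2*b - 3/2


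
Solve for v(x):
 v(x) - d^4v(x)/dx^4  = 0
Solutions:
 v(x) = C1*exp(-x) + C2*exp(x) + C3*sin(x) + C4*cos(x)


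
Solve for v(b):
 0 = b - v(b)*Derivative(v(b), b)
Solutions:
 v(b) = -sqrt(C1 + b^2)
 v(b) = sqrt(C1 + b^2)


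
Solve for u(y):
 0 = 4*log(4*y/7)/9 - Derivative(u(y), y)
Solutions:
 u(y) = C1 + 4*y*log(y)/9 - 4*y*log(7)/9 - 4*y/9 + 8*y*log(2)/9


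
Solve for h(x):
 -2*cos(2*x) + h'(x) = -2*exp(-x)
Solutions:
 h(x) = C1 + sin(2*x) + 2*exp(-x)


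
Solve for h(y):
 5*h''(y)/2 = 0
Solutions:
 h(y) = C1 + C2*y


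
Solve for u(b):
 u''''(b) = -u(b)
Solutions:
 u(b) = (C1*sin(sqrt(2)*b/2) + C2*cos(sqrt(2)*b/2))*exp(-sqrt(2)*b/2) + (C3*sin(sqrt(2)*b/2) + C4*cos(sqrt(2)*b/2))*exp(sqrt(2)*b/2)


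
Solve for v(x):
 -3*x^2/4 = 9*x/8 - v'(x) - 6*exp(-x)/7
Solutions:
 v(x) = C1 + x^3/4 + 9*x^2/16 + 6*exp(-x)/7


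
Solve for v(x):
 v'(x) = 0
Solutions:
 v(x) = C1


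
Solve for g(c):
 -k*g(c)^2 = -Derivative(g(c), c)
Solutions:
 g(c) = -1/(C1 + c*k)


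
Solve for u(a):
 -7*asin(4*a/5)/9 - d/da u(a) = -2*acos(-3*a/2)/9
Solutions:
 u(a) = C1 + 2*a*acos(-3*a/2)/9 - 7*a*asin(4*a/5)/9 + 2*sqrt(4 - 9*a^2)/27 - 7*sqrt(25 - 16*a^2)/36


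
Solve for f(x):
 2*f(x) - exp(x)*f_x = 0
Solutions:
 f(x) = C1*exp(-2*exp(-x))


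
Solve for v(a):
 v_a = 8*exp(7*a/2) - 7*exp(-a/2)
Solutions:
 v(a) = C1 + 16*exp(7*a/2)/7 + 14*exp(-a/2)


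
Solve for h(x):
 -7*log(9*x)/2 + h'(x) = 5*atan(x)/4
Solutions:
 h(x) = C1 + 7*x*log(x)/2 + 5*x*atan(x)/4 - 7*x/2 + 7*x*log(3) - 5*log(x^2 + 1)/8


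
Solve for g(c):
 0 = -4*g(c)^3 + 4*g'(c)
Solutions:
 g(c) = -sqrt(2)*sqrt(-1/(C1 + c))/2
 g(c) = sqrt(2)*sqrt(-1/(C1 + c))/2


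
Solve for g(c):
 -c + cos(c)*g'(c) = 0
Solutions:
 g(c) = C1 + Integral(c/cos(c), c)


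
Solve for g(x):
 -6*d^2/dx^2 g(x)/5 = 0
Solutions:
 g(x) = C1 + C2*x


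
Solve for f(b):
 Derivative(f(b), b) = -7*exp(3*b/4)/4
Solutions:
 f(b) = C1 - 7*exp(3*b/4)/3


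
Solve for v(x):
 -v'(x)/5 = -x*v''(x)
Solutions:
 v(x) = C1 + C2*x^(6/5)


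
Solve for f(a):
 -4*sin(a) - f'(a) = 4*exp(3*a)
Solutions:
 f(a) = C1 - 4*exp(3*a)/3 + 4*cos(a)


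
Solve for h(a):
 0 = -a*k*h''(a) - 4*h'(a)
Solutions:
 h(a) = C1 + a^(((re(k) - 4)*re(k) + im(k)^2)/(re(k)^2 + im(k)^2))*(C2*sin(4*log(a)*Abs(im(k))/(re(k)^2 + im(k)^2)) + C3*cos(4*log(a)*im(k)/(re(k)^2 + im(k)^2)))


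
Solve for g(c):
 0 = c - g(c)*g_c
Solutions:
 g(c) = -sqrt(C1 + c^2)
 g(c) = sqrt(C1 + c^2)


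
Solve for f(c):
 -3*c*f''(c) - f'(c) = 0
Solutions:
 f(c) = C1 + C2*c^(2/3)


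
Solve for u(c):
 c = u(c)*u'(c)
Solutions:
 u(c) = -sqrt(C1 + c^2)
 u(c) = sqrt(C1 + c^2)


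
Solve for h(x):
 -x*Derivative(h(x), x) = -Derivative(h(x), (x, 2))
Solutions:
 h(x) = C1 + C2*erfi(sqrt(2)*x/2)


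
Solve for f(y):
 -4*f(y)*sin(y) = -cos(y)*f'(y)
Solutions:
 f(y) = C1/cos(y)^4


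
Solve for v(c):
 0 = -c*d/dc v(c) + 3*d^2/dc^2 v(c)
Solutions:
 v(c) = C1 + C2*erfi(sqrt(6)*c/6)


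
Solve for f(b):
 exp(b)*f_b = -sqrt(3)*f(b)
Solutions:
 f(b) = C1*exp(sqrt(3)*exp(-b))


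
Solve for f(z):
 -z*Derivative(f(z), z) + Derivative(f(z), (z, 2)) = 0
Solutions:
 f(z) = C1 + C2*erfi(sqrt(2)*z/2)


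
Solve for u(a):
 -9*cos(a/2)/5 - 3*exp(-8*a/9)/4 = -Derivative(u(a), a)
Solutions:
 u(a) = C1 + 18*sin(a/2)/5 - 27*exp(-8*a/9)/32


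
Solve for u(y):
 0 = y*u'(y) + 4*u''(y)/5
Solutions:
 u(y) = C1 + C2*erf(sqrt(10)*y/4)


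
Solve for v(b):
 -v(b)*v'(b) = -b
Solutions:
 v(b) = -sqrt(C1 + b^2)
 v(b) = sqrt(C1 + b^2)


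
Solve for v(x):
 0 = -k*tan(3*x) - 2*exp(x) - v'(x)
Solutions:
 v(x) = C1 + k*log(cos(3*x))/3 - 2*exp(x)


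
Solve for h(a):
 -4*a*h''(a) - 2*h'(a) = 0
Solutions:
 h(a) = C1 + C2*sqrt(a)


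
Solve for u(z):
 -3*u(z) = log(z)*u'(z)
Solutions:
 u(z) = C1*exp(-3*li(z))


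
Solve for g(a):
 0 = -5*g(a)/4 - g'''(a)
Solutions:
 g(a) = C3*exp(-10^(1/3)*a/2) + (C1*sin(10^(1/3)*sqrt(3)*a/4) + C2*cos(10^(1/3)*sqrt(3)*a/4))*exp(10^(1/3)*a/4)


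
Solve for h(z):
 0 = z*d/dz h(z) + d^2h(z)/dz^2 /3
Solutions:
 h(z) = C1 + C2*erf(sqrt(6)*z/2)


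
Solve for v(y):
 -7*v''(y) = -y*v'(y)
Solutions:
 v(y) = C1 + C2*erfi(sqrt(14)*y/14)


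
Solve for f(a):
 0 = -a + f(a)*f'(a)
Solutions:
 f(a) = -sqrt(C1 + a^2)
 f(a) = sqrt(C1 + a^2)


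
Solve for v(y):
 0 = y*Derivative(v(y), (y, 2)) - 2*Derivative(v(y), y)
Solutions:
 v(y) = C1 + C2*y^3


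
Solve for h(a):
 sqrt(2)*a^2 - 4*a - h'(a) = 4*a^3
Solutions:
 h(a) = C1 - a^4 + sqrt(2)*a^3/3 - 2*a^2


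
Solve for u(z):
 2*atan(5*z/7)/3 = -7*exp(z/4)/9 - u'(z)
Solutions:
 u(z) = C1 - 2*z*atan(5*z/7)/3 - 28*exp(z/4)/9 + 7*log(25*z^2 + 49)/15


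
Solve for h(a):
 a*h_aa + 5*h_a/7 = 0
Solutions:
 h(a) = C1 + C2*a^(2/7)


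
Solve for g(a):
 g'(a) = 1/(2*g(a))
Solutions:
 g(a) = -sqrt(C1 + a)
 g(a) = sqrt(C1 + a)


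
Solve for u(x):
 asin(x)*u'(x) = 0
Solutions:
 u(x) = C1


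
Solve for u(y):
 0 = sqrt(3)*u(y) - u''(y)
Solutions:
 u(y) = C1*exp(-3^(1/4)*y) + C2*exp(3^(1/4)*y)


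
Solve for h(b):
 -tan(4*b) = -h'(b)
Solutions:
 h(b) = C1 - log(cos(4*b))/4


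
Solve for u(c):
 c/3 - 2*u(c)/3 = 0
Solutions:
 u(c) = c/2


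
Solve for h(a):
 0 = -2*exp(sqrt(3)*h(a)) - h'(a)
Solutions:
 h(a) = sqrt(3)*(2*log(1/(C1 + 2*a)) - log(3))/6


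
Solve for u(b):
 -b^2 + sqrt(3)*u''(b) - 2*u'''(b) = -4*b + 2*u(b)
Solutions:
 u(b) = C1*exp(b*(3^(2/3)/(-sqrt(3) + sqrt(-3 + (36 - sqrt(3))^2) + 36)^(1/3) + 2*sqrt(3) + 3^(1/3)*(-sqrt(3) + sqrt(-3 + (36 - sqrt(3))^2) + 36)^(1/3))/12)*sin(sqrt(3)*b*(-(-3*sqrt(3) + 4*sqrt(-27/16 + (27 - 3*sqrt(3)/4)^2) + 108)^(1/3) + 3/(-3*sqrt(3) + 4*sqrt(-27/16 + (27 - 3*sqrt(3)/4)^2) + 108)^(1/3))/12) + C2*exp(b*(3^(2/3)/(-sqrt(3) + sqrt(-3 + (36 - sqrt(3))^2) + 36)^(1/3) + 2*sqrt(3) + 3^(1/3)*(-sqrt(3) + sqrt(-3 + (36 - sqrt(3))^2) + 36)^(1/3))/12)*cos(sqrt(3)*b*(-(-3*sqrt(3) + 4*sqrt(-27/16 + (27 - 3*sqrt(3)/4)^2) + 108)^(1/3) + 3/(-3*sqrt(3) + 4*sqrt(-27/16 + (27 - 3*sqrt(3)/4)^2) + 108)^(1/3))/12) + C3*exp(b*(-3^(1/3)*(-sqrt(3) + sqrt(-3 + (36 - sqrt(3))^2) + 36)^(1/3) - 3^(2/3)/(-sqrt(3) + sqrt(-3 + (36 - sqrt(3))^2) + 36)^(1/3) + sqrt(3))/6) - b^2/2 + 2*b - sqrt(3)/2


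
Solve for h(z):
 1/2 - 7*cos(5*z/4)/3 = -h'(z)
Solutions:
 h(z) = C1 - z/2 + 28*sin(5*z/4)/15


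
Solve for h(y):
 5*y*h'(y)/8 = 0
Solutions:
 h(y) = C1


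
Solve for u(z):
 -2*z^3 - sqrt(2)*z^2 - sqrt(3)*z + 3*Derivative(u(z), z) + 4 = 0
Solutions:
 u(z) = C1 + z^4/6 + sqrt(2)*z^3/9 + sqrt(3)*z^2/6 - 4*z/3


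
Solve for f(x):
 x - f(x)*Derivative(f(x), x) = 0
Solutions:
 f(x) = -sqrt(C1 + x^2)
 f(x) = sqrt(C1 + x^2)


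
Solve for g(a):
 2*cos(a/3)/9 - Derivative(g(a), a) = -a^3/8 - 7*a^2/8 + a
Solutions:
 g(a) = C1 + a^4/32 + 7*a^3/24 - a^2/2 + 2*sin(a/3)/3


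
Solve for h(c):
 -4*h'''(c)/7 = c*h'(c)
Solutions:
 h(c) = C1 + Integral(C2*airyai(-14^(1/3)*c/2) + C3*airybi(-14^(1/3)*c/2), c)


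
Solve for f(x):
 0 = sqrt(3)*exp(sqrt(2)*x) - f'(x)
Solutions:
 f(x) = C1 + sqrt(6)*exp(sqrt(2)*x)/2


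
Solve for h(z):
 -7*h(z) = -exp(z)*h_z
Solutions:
 h(z) = C1*exp(-7*exp(-z))


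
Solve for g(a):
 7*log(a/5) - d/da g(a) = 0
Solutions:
 g(a) = C1 + 7*a*log(a) - a*log(78125) - 7*a


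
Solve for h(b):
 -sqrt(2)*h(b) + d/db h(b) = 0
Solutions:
 h(b) = C1*exp(sqrt(2)*b)


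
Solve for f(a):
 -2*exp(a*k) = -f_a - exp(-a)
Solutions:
 f(a) = C1 + exp(-a) + 2*exp(a*k)/k


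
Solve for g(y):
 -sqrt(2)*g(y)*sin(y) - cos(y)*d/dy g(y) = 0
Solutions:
 g(y) = C1*cos(y)^(sqrt(2))


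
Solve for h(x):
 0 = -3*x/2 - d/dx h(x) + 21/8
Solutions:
 h(x) = C1 - 3*x^2/4 + 21*x/8


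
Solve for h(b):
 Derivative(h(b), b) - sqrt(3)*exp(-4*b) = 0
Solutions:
 h(b) = C1 - sqrt(3)*exp(-4*b)/4


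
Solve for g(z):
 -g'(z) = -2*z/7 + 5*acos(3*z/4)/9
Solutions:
 g(z) = C1 + z^2/7 - 5*z*acos(3*z/4)/9 + 5*sqrt(16 - 9*z^2)/27


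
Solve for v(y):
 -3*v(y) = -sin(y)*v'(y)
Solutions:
 v(y) = C1*(cos(y) - 1)^(3/2)/(cos(y) + 1)^(3/2)


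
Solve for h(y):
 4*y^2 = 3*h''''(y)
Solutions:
 h(y) = C1 + C2*y + C3*y^2 + C4*y^3 + y^6/270


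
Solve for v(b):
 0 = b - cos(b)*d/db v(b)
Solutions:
 v(b) = C1 + Integral(b/cos(b), b)


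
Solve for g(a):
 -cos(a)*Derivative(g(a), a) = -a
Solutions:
 g(a) = C1 + Integral(a/cos(a), a)
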